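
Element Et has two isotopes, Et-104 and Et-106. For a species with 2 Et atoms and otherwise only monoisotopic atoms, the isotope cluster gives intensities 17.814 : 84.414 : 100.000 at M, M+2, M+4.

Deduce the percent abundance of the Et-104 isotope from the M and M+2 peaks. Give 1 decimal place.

29.7%

If p is the fraction of Et that is Et-104, then I(M+2)/I(M) = [C(2,1)·p^1·(1−p)] / p^2 = 2·(1−p)/p = 84.414/17.814 = 4.7386
(1−p)/p = 4.7386/2 = 2.3693  ⇒  p = 1/(1 + 2.3693) = 0.2968
Et-104: 29.7%, Et-106: 70.3%.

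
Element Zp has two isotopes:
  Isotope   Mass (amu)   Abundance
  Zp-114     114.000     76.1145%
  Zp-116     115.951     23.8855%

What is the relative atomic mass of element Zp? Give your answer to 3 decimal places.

114.466 amu

Ar = Σ fᵢ·mᵢ = 0.761145 × 114.000 + 0.238855 × 115.951
= 86.7705 + 27.6955 = 114.4660 amu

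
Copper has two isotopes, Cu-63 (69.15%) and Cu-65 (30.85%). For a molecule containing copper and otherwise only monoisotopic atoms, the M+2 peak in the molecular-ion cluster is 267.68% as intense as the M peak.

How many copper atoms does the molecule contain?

6

With n Cu atoms, P(M+2)/P(M) = C(n,1)·p^(n−1)q / p^n = n·q/p = n · 0.3085/0.6915.
n = 2.6768 × 0.6915/0.3085 = 6.00 ≈ 6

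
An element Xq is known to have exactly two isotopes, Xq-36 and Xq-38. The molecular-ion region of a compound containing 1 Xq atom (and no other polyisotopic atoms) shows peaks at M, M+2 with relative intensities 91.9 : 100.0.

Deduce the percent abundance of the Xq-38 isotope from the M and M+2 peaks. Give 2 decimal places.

Write p for the Xq-36 fraction. I(M+2)/I(M) = [C(1,1)·p^0·(1−p)] / p^1 = 1·(1−p)/p = 100.0/91.9 = 1.0881
(1−p)/p = 1.0881/1 = 1.0881  ⇒  p = 1/(1 + 1.0881) = 0.4789
Xq-36: 47.89%, Xq-38: 52.11%.

52.11%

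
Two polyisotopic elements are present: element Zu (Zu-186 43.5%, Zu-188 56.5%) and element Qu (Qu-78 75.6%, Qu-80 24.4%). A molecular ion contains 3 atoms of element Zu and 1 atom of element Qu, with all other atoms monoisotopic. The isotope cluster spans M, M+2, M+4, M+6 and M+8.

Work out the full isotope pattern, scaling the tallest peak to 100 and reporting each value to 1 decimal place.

Element Zu pattern (n=3): 0.08231287 : 0.32073638 : 0.41658862 : 0.18036212
Element Qu pattern (n=1): 0.7560 : 0.2440
Convolve the two distributions (both contribute in 2-u steps):
  M: 0.08231287×0.7560 = 0.062229
  M+2: 0.08231287×0.2440 + 0.32073638×0.7560 = 0.262561
  M+4: 0.32073638×0.2440 + 0.41658862×0.7560 = 0.393201
  M+6: 0.41658862×0.2440 + 0.18036212×0.7560 = 0.238001
  M+8: 0.18036212×0.2440 = 0.044008
Scale to base peak (0.393201) = 100: 15.8 : 66.8 : 100.0 : 60.5 : 11.2

15.8 : 66.8 : 100.0 : 60.5 : 11.2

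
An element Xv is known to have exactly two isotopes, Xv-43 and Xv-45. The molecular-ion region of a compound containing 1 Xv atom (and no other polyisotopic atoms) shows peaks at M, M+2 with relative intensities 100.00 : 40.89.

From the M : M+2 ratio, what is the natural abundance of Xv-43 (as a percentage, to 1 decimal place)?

Write p for the Xv-43 fraction. I(M+2)/I(M) = [C(1,1)·p^0·(1−p)] / p^1 = 1·(1−p)/p = 40.89/100.00 = 0.4089
(1−p)/p = 0.4089/1 = 0.4089  ⇒  p = 1/(1 + 0.4089) = 0.7098
Xv-43: 71.0%, Xv-45: 29.0%.

71.0%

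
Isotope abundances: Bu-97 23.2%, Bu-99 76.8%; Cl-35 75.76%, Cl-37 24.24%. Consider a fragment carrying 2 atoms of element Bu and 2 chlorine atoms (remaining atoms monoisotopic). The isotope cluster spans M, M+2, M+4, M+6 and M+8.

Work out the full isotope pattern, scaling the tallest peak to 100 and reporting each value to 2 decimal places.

6.54 : 47.46 : 100.00 : 50.27 : 7.33

Element Bu pattern (n=2): 0.053824 : 0.356352 : 0.589824
Chlorine pattern (n=2): 0.57395776 : 0.36728448 : 0.05875776
Convolve the two distributions (both contribute in 2-u steps):
  M: 0.053824×0.57395776 = 0.030893
  M+2: 0.053824×0.36728448 + 0.356352×0.57395776 = 0.224300
  M+4: 0.053824×0.05875776 + 0.356352×0.36728448 + 0.589824×0.57395776 = 0.472579
  M+6: 0.356352×0.05875776 + 0.589824×0.36728448 = 0.237572
  M+8: 0.589824×0.05875776 = 0.034657
Scale to base peak (0.472579) = 100: 6.54 : 47.46 : 100.00 : 50.27 : 7.33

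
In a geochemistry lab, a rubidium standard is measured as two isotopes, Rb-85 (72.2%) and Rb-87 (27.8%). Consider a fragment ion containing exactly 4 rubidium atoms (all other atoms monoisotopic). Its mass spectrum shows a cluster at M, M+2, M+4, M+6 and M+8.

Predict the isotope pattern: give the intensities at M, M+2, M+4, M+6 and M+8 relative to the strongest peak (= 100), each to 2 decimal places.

64.93 : 100.00 : 57.76 : 14.83 : 1.43

The 4 Rb atoms are independent, so intensities follow the terms of (0.722 + 0.278)^4.
P(M) = 0.722^4 = 0.271737
P(M+2) = 4 × 0.722^3 × 0.278^1 = 0.418520
P(M+4) = 6 × 0.722^2 × 0.278^2 = 0.241721
P(M+6) = 4 × 0.722^1 × 0.278^3 = 0.062049
P(M+8) = 0.278^4 = 0.005973
The M+2 peak is largest (0.418520); scaling to 100 gives 64.93 : 100.00 : 57.76 : 14.83 : 1.43.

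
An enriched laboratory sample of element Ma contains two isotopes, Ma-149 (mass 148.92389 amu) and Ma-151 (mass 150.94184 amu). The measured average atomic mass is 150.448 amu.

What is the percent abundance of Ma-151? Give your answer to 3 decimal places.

75.528%

Let x be the fractional abundance of Ma-149; then Ma-151 has abundance 1 − x.
148.92389·x + 150.94184·(1 − x) = 150.448
(148.92389 − 150.94184)·x = 150.448 − 150.94184
x = -0.49384 / -2.01795 = 0.24472 → 24.472% Ma-149, 75.528% Ma-151.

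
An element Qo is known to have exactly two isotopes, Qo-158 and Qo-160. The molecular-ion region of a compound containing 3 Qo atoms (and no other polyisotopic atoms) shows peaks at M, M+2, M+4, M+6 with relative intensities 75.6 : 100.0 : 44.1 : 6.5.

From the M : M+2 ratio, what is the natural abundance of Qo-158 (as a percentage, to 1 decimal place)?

Let p = fractional abundance of Qo-158. I(M+2)/I(M) = [C(3,1)·p^2·(1−p)] / p^3 = 3·(1−p)/p = 100.0/75.6 = 1.3228
(1−p)/p = 1.3228/3 = 0.4409  ⇒  p = 1/(1 + 0.4409) = 0.6940
Qo-158: 69.4%, Qo-160: 30.6%.

69.4%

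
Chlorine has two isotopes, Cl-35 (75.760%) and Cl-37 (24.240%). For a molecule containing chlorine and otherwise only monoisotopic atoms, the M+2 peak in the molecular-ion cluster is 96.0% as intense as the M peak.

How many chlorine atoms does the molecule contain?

For n independent Cl atoms, I(M+2)/I(M) = n · (abundance Cl-37) / (abundance Cl-35) = n · 0.24240/0.75760.
n = 0.960 × 0.75760/0.24240 = 3.00 ≈ 3

3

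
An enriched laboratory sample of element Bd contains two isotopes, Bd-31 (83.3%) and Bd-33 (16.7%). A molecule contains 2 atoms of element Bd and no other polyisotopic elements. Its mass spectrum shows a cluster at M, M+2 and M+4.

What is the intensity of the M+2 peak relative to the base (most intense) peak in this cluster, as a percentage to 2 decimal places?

Binomial terms of (0.833 + 0.167)^2: M 0.6939, M+2 0.2782, M+4 0.0279 → M is the base peak.
P(M) = C(2,0) × 0.833^2 × 0.167^0 = 1 × 0.693889 × 1.0000 = 0.693889 (base)
P(M+2) = C(2,1) × 0.833^1 × 0.167^1 = 2 × 0.8330 × 0.1670 = 0.278222
Relative intensity = 0.278222 / 0.693889 × 100 = 40.10

40.10%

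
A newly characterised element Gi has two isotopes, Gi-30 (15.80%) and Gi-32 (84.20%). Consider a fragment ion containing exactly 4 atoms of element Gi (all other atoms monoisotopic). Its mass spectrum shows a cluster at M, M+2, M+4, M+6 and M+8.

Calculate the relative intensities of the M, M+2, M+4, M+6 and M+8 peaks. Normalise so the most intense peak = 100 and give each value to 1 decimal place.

Each Gi atom is independently Gi-30 (p = 0.1580) or Gi-32 (q = 0.8420); the cluster is the binomial expansion (p + q)^4.
P(M) = 0.1580^4 = 0.000623
P(M+2) = 4 × 0.1580^3 × 0.8420^1 = 0.013284
P(M+4) = 6 × 0.1580^2 × 0.8420^2 = 0.106191
P(M+6) = 4 × 0.1580^1 × 0.8420^3 = 0.377271
P(M+8) = 0.8420^4 = 0.502630
The M+8 peak is largest (0.502630); scaling to 100 gives 0.1 : 2.6 : 21.1 : 75.1 : 100.0.

0.1 : 2.6 : 21.1 : 75.1 : 100.0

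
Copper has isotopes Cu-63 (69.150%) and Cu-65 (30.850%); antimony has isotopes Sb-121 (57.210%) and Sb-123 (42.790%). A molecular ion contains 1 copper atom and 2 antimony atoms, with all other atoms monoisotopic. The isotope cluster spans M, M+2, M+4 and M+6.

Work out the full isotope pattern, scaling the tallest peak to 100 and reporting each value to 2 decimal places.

51.49 : 100.00 : 63.17 : 12.85

Copper pattern (n=1): 0.6915 : 0.3085
Antimony pattern (n=2): 0.32729841 : 0.48960318 : 0.18309841
Convolve the two distributions (both contribute in 2-u steps):
  M: 0.6915×0.32729841 = 0.226327
  M+2: 0.6915×0.48960318 + 0.3085×0.32729841 = 0.439532
  M+4: 0.6915×0.18309841 + 0.3085×0.48960318 = 0.277655
  M+6: 0.3085×0.18309841 = 0.056486
Scale to base peak (0.439532) = 100: 51.49 : 100.00 : 63.17 : 12.85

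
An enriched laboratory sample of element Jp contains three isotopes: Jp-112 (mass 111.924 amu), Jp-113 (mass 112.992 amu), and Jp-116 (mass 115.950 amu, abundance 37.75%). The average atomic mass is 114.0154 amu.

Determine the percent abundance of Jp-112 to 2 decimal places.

Let x and y be the fractions of Jp-112 and Jp-113. Then x + y = 1 − 0.3775 = 0.6225 and 111.924x + 112.992y = 114.0154 − 0.3775×115.950 = 70.244275.
Substituting: 111.924x + 112.992(0.6225 − x) = 70.244275
(111.924 − 112.992)x = -0.093245  ⇒  x = 0.08731, y = 0.53519
Jp-112: 8.73%, Jp-113: 53.52%.

8.73%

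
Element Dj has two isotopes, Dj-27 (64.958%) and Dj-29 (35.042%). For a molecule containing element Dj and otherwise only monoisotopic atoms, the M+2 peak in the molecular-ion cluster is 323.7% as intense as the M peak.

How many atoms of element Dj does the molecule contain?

The M+2/M ratio from n Dj atoms is n · q/p = n · 0.35042/0.64958.
n = 3.237 × 0.64958/0.35042 = 6.00 ≈ 6

6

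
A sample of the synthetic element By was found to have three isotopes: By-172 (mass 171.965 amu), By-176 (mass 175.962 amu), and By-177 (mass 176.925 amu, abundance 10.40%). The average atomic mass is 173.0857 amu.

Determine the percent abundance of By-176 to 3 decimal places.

Let x and y be the fractions of By-172 and By-176. Then x + y = 1 − 0.1040 = 0.8960 and 171.965x + 175.962y = 173.0857 − 0.1040×176.925 = 154.6855.
Substituting: 171.965x + 175.962(0.8960 − x) = 154.6855
(171.965 − 175.962)x = -2.976452  ⇒  x = 0.74467, y = 0.15133
By-172: 74.467%, By-176: 15.133%.

15.133%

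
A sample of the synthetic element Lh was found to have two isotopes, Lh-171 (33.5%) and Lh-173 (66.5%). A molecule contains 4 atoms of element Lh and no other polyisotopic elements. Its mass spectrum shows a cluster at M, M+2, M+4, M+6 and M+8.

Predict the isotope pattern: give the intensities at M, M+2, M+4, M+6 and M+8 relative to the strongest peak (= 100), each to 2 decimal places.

Expanding (0.335 + 0.665)^4:
P(M) = 0.335^4 = 0.012594
P(M+2) = 4 × 0.335^3 × 0.665^1 = 0.100004
P(M+4) = 6 × 0.335^2 × 0.665^2 = 0.297772
P(M+6) = 4 × 0.335^1 × 0.665^3 = 0.394067
P(M+8) = 0.665^4 = 0.195563
The M+6 peak is largest (0.394067); scaling to 100 gives 3.20 : 25.38 : 75.56 : 100.00 : 49.63.

3.20 : 25.38 : 75.56 : 100.00 : 49.63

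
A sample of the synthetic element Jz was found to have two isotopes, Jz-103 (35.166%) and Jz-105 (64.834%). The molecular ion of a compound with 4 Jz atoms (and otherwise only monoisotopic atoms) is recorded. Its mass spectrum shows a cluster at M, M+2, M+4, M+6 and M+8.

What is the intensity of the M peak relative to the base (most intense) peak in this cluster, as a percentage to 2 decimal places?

Term probabilities: M 0.0153, M+2 0.1128, M+4 0.3119, M+6 0.3833, M+8 0.1767. Base peak = M+6.
P(M+6) = C(4,3) × 0.35166^1 × 0.64834^3 = 4 × 0.35166 × 0.27252632 = 0.383346 (base)
P(M) = C(4,0) × 0.35166^4 × 0.64834^0 = 1 × 0.01529297 × 1.0000 = 0.015293
Relative intensity = 0.015293 / 0.383346 × 100 = 3.99

3.99%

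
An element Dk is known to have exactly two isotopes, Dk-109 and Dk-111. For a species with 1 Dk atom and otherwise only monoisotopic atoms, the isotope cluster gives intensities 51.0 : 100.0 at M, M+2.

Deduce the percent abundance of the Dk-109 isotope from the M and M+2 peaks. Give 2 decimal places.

33.77%

Let p = fractional abundance of Dk-109. I(M+2)/I(M) = [C(1,1)·p^0·(1−p)] / p^1 = 1·(1−p)/p = 100.0/51.0 = 1.9608
(1−p)/p = 1.9608/1 = 1.9608  ⇒  p = 1/(1 + 1.9608) = 0.3377
Dk-109: 33.77%, Dk-111: 66.23%.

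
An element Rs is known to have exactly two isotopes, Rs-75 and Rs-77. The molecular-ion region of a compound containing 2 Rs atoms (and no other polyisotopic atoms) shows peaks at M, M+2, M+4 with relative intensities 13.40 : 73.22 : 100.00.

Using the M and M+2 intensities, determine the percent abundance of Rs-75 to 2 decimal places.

26.79%

Let p = fractional abundance of Rs-75. I(M+2)/I(M) = [C(2,1)·p^1·(1−p)] / p^2 = 2·(1−p)/p = 73.22/13.40 = 5.4642
(1−p)/p = 5.4642/2 = 2.7321  ⇒  p = 1/(1 + 2.7321) = 0.2679
Rs-75: 26.79%, Rs-77: 73.21%.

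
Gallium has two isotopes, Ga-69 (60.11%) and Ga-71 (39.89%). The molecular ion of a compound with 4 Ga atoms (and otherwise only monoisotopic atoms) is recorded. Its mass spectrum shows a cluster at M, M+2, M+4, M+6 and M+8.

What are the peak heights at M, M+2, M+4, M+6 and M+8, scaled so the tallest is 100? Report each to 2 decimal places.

37.67 : 100.00 : 99.54 : 44.04 : 7.31

The 4 Ga atoms are independent, so intensities follow the terms of (0.6011 + 0.3989)^4.
P(M) = 0.6011^4 = 0.130553
P(M+2) = 4 × 0.6011^3 × 0.3989^1 = 0.346549
P(M+4) = 6 × 0.6011^2 × 0.3989^2 = 0.344963
P(M+6) = 4 × 0.6011^1 × 0.3989^3 = 0.152616
P(M+8) = 0.3989^4 = 0.025320
The M+2 peak is largest (0.346549); scaling to 100 gives 37.67 : 100.00 : 99.54 : 44.04 : 7.31.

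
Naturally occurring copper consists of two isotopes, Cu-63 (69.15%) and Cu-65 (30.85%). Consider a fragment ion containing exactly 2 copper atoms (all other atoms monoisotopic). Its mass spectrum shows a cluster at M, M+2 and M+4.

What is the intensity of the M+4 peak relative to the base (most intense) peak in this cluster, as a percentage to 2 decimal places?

19.90%

Term probabilities: M 0.4782, M+2 0.4267, M+4 0.0952. Base peak = M.
P(M) = C(2,0) × 0.6915^2 × 0.3085^0 = 1 × 0.47817225 × 1.0000 = 0.478172 (base)
P(M+4) = C(2,2) × 0.6915^0 × 0.3085^2 = 1 × 1.0000 × 0.09517225 = 0.095172
Relative intensity = 0.095172 / 0.478172 × 100 = 19.90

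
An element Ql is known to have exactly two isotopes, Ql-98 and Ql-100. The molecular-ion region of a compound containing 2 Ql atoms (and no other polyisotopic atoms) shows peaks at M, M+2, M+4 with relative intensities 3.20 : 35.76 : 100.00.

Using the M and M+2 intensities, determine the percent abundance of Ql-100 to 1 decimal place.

Write p for the Ql-98 fraction. I(M+2)/I(M) = [C(2,1)·p^1·(1−p)] / p^2 = 2·(1−p)/p = 35.76/3.20 = 11.1750
(1−p)/p = 11.1750/2 = 5.5875  ⇒  p = 1/(1 + 5.5875) = 0.1518
Ql-98: 15.2%, Ql-100: 84.8%.

84.8%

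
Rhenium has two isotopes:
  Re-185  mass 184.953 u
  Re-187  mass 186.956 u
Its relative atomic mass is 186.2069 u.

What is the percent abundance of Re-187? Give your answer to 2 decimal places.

Writing the weighted mean with unknown fraction x of Re-185:
184.953·x + 186.956·(1 − x) = 186.2069
(184.953 − 186.956)·x = 186.2069 − 186.956
x = -0.7491 / -2.003 = 0.37399 → 37.40% Re-185, 62.60% Re-187.

62.60%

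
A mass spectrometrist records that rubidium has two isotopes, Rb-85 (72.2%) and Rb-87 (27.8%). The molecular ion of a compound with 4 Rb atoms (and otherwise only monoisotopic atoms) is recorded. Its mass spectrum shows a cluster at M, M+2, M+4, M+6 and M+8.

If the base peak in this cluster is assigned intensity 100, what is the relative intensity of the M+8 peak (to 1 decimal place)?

1.4

Binomial terms of (0.722 + 0.278)^4: M 0.2717, M+2 0.4185, M+4 0.2417, M+6 0.0620, M+8 0.0060 → M+2 is the base peak.
P(M+2) = C(4,1) × 0.722^3 × 0.278^1 = 4 × 0.37636705 × 0.2780 = 0.418520 (base)
P(M+8) = C(4,4) × 0.722^0 × 0.278^4 = 1 × 1.0000 × 0.00597282 = 0.005973
Relative intensity = 0.005973 / 0.418520 × 100 = 1.4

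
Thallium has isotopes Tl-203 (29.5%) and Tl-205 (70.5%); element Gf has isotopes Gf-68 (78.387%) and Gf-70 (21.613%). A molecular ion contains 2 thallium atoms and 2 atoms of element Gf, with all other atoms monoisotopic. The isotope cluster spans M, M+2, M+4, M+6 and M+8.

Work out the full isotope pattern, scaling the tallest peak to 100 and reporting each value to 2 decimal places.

11.87 : 63.29 : 100.00 : 41.70 : 5.15

Thallium pattern (n=2): 0.087025 : 0.41595 : 0.497025
Element Gf pattern (n=2): 0.61445218 : 0.33883565 : 0.04671218
Convolve the two distributions (both contribute in 2-u steps):
  M: 0.087025×0.61445218 = 0.053473
  M+2: 0.087025×0.33883565 + 0.41595×0.61445218 = 0.285069
  M+4: 0.087025×0.04671218 + 0.41595×0.33883565 + 0.497025×0.61445218 = 0.450402
  M+6: 0.41595×0.04671218 + 0.497025×0.33883565 = 0.187840
  M+8: 0.497025×0.04671218 = 0.023217
Scale to base peak (0.450402) = 100: 11.87 : 63.29 : 100.00 : 41.70 : 5.15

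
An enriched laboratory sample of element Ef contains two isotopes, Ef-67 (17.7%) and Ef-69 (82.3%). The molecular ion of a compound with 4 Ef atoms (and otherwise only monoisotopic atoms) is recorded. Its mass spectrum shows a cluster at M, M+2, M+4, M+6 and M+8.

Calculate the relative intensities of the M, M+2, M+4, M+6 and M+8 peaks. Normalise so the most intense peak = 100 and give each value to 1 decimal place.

0.2 : 4.0 : 27.8 : 86.0 : 100.0

Each Ef atom is independently Ef-67 (p = 0.177) or Ef-69 (q = 0.823); the cluster is the binomial expansion (p + q)^4.
P(M) = 0.177^4 = 0.000982
P(M+2) = 4 × 0.177^3 × 0.823^1 = 0.018255
P(M+4) = 6 × 0.177^2 × 0.823^2 = 0.127320
P(M+6) = 4 × 0.177^1 × 0.823^3 = 0.394669
P(M+8) = 0.823^4 = 0.458775
The M+8 peak is largest (0.458775); scaling to 100 gives 0.2 : 4.0 : 27.8 : 86.0 : 100.0.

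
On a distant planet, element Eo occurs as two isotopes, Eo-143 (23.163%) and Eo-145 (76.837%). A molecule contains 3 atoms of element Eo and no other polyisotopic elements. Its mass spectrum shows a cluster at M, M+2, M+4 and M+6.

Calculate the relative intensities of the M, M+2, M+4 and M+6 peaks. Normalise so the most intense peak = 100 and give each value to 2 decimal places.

The 3 Eo atoms are independent, so intensities follow the terms of (0.23163 + 0.76837)^3.
P(M) = 0.23163^3 = 0.012428
P(M+2) = 3 × 0.23163^2 × 0.76837^1 = 0.123675
P(M+4) = 3 × 0.23163^1 × 0.76837^2 = 0.410258
P(M+6) = 0.76837^3 = 0.453640
The M+6 peak is largest (0.453640); scaling to 100 gives 2.74 : 27.26 : 90.44 : 100.00.

2.74 : 27.26 : 90.44 : 100.00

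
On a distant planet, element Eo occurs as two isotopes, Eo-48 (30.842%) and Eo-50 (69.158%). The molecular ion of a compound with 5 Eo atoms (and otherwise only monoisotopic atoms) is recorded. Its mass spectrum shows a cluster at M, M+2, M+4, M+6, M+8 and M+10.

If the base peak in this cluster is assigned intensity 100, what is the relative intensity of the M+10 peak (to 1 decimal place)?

(0.30842 + 0.69158)^5 gives M 0.0028, M+2 0.0313, M+4 0.1403, M+6 0.3146, M+8 0.3528, M+10 0.1582; the largest is M+8.
P(M+8) = C(5,4) × 0.30842^1 × 0.69158^4 = 5 × 0.30842 × 0.22875453 = 0.352762 (base)
P(M+10) = C(5,5) × 0.30842^0 × 0.69158^5 = 1 × 1.0000 × 0.15820206 = 0.158202
Relative intensity = 0.158202 / 0.352762 × 100 = 44.8

44.8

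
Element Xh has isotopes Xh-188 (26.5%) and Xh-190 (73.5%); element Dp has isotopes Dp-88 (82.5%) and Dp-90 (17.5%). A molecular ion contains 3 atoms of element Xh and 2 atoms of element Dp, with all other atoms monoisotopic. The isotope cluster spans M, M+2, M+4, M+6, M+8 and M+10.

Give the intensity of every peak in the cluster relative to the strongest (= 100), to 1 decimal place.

3.2 : 27.8 : 84.6 : 100.0 : 32.0 : 3.0

Element Xh pattern (n=3): 0.01860963 : 0.15484613 : 0.42947887 : 0.39706537
Element Dp pattern (n=2): 0.680625 : 0.28875 : 0.030625
Convolve the two distributions (both contribute in 2-u steps):
  M: 0.01860963×0.680625 = 0.012666
  M+2: 0.01860963×0.28875 + 0.15484613×0.680625 = 0.110766
  M+4: 0.01860963×0.030625 + 0.15484613×0.28875 + 0.42947887×0.680625 = 0.337596
  M+6: 0.15484613×0.030625 + 0.42947887×0.28875 + 0.39706537×0.680625 = 0.399007
  M+8: 0.42947887×0.030625 + 0.39706537×0.28875 = 0.127805
  M+10: 0.39706537×0.030625 = 0.012160
Scale to base peak (0.399007) = 100: 3.2 : 27.8 : 84.6 : 100.0 : 32.0 : 3.0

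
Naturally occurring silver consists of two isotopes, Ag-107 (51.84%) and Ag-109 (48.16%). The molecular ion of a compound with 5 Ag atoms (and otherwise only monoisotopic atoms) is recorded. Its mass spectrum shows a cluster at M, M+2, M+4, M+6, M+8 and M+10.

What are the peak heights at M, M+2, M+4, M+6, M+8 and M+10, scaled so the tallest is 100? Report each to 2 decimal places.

11.59 : 53.82 : 100.00 : 92.90 : 43.15 : 8.02

The 5 Ag atoms are independent, so intensities follow the terms of (0.5184 + 0.4816)^5.
P(M) = 0.5184^5 = 0.037439
P(M+2) = 5 × 0.5184^4 × 0.4816^1 = 0.173907
P(M+4) = 10 × 0.5184^3 × 0.4816^2 = 0.323123
P(M+6) = 10 × 0.5184^2 × 0.4816^3 = 0.300185
P(M+8) = 5 × 0.5184^1 × 0.4816^4 = 0.139438
P(M+10) = 0.4816^5 = 0.025908
The M+4 peak is largest (0.323123); scaling to 100 gives 11.59 : 53.82 : 100.00 : 92.90 : 43.15 : 8.02.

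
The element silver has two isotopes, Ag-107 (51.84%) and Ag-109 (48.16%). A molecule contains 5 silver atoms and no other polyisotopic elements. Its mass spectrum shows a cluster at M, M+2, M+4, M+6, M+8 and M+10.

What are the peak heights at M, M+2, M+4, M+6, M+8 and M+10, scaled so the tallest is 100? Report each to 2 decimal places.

Each Ag atom is independently Ag-107 (p = 0.5184) or Ag-109 (q = 0.4816); the cluster is the binomial expansion (p + q)^5.
P(M) = 0.5184^5 = 0.037439
P(M+2) = 5 × 0.5184^4 × 0.4816^1 = 0.173907
P(M+4) = 10 × 0.5184^3 × 0.4816^2 = 0.323123
P(M+6) = 10 × 0.5184^2 × 0.4816^3 = 0.300185
P(M+8) = 5 × 0.5184^1 × 0.4816^4 = 0.139438
P(M+10) = 0.4816^5 = 0.025908
The M+4 peak is largest (0.323123); scaling to 100 gives 11.59 : 53.82 : 100.00 : 92.90 : 43.15 : 8.02.

11.59 : 53.82 : 100.00 : 92.90 : 43.15 : 8.02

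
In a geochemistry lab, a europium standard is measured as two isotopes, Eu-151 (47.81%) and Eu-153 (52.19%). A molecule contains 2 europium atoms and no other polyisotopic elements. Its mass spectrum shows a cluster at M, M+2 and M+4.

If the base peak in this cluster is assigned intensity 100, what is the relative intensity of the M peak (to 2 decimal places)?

(0.4781 + 0.5219)^2 gives M 0.2286, M+2 0.4990, M+4 0.2724; the largest is M+2.
P(M+2) = C(2,1) × 0.4781^1 × 0.5219^1 = 2 × 0.4781 × 0.5219 = 0.499041 (base)
P(M) = C(2,0) × 0.4781^2 × 0.5219^0 = 1 × 0.22857961 × 1.0000 = 0.228580
Relative intensity = 0.228580 / 0.499041 × 100 = 45.80

45.80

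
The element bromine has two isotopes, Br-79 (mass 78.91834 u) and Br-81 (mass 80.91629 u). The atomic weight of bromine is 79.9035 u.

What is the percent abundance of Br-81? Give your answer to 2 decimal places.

49.31%

Let x be the fractional abundance of Br-79; then Br-81 has abundance 1 − x.
78.91834·x + 80.91629·(1 − x) = 79.9035
(78.91834 − 80.91629)·x = 79.9035 − 80.91629
x = -1.01279 / -1.99795 = 0.50691 → 50.69% Br-79, 49.31% Br-81.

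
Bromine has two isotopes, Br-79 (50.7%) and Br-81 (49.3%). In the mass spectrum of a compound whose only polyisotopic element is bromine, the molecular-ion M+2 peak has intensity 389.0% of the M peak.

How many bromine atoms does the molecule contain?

4

For n independent Br atoms, I(M+2)/I(M) = n · (abundance Br-81) / (abundance Br-79) = n · 0.493/0.507.
n = 3.890 × 0.507/0.493 = 4.00 ≈ 4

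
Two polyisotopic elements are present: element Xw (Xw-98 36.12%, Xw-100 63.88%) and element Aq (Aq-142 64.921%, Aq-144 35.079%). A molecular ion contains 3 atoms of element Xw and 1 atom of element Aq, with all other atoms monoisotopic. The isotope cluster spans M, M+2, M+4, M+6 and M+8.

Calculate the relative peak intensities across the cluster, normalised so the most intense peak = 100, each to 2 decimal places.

8.16 : 47.72 : 100.00 : 86.54 : 24.40

Element Xw pattern (n=3): 0.04712412 : 0.25002397 : 0.44217971 : 0.2606722
Element Aq pattern (n=1): 0.64921 : 0.35079
Convolve the two distributions (both contribute in 2-u steps):
  M: 0.04712412×0.64921 = 0.030593
  M+2: 0.04712412×0.35079 + 0.25002397×0.64921 = 0.178849
  M+4: 0.25002397×0.35079 + 0.44217971×0.64921 = 0.374773
  M+6: 0.44217971×0.35079 + 0.2606722×0.64921 = 0.324343
  M+8: 0.2606722×0.35079 = 0.091441
Scale to base peak (0.374773) = 100: 8.16 : 47.72 : 100.00 : 86.54 : 24.40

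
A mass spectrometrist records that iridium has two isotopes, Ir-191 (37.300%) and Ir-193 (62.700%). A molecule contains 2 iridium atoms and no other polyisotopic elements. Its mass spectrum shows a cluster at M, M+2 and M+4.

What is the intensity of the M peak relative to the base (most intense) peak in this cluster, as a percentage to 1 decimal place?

(0.37300 + 0.62700)^2 gives M 0.1391, M+2 0.4677, M+4 0.3931; the largest is M+2.
P(M+2) = C(2,1) × 0.37300^1 × 0.62700^1 = 2 × 0.3730 × 0.6270 = 0.467742 (base)
P(M) = C(2,0) × 0.37300^2 × 0.62700^0 = 1 × 0.139129 × 1.0000 = 0.139129
Relative intensity = 0.139129 / 0.467742 × 100 = 29.7

29.7%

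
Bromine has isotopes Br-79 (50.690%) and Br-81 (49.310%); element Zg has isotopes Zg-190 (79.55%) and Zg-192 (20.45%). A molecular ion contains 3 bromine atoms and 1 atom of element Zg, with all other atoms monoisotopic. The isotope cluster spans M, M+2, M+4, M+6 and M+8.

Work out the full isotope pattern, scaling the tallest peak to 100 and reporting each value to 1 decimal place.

Bromine pattern (n=3): 0.13024674 : 0.3801026 : 0.36975457 : 0.11989609
Element Zg pattern (n=1): 0.7955 : 0.2045
Convolve the two distributions (both contribute in 2-u steps):
  M: 0.13024674×0.7955 = 0.103611
  M+2: 0.13024674×0.2045 + 0.3801026×0.7955 = 0.329007
  M+4: 0.3801026×0.2045 + 0.36975457×0.7955 = 0.371871
  M+6: 0.36975457×0.2045 + 0.11989609×0.7955 = 0.170992
  M+8: 0.11989609×0.2045 = 0.024519
Scale to base peak (0.371871) = 100: 27.9 : 88.5 : 100.0 : 46.0 : 6.6

27.9 : 88.5 : 100.0 : 46.0 : 6.6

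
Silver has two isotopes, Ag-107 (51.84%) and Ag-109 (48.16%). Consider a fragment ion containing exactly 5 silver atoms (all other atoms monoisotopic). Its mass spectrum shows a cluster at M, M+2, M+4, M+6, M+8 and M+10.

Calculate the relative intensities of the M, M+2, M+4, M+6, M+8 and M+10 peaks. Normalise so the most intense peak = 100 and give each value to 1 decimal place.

11.6 : 53.8 : 100.0 : 92.9 : 43.2 : 8.0

The 5 Ag atoms are independent, so intensities follow the terms of (0.5184 + 0.4816)^5.
P(M) = 0.5184^5 = 0.037439
P(M+2) = 5 × 0.5184^4 × 0.4816^1 = 0.173907
P(M+4) = 10 × 0.5184^3 × 0.4816^2 = 0.323123
P(M+6) = 10 × 0.5184^2 × 0.4816^3 = 0.300185
P(M+8) = 5 × 0.5184^1 × 0.4816^4 = 0.139438
P(M+10) = 0.4816^5 = 0.025908
The M+4 peak is largest (0.323123); scaling to 100 gives 11.6 : 53.8 : 100.0 : 92.9 : 43.2 : 8.0.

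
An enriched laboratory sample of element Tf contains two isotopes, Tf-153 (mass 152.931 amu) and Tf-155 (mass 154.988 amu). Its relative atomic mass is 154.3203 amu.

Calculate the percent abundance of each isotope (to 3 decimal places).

Tf-153: 32.460%, Tf-155: 67.540%

Let x be the fractional abundance of Tf-153; then Tf-155 has abundance 1 − x.
152.931·x + 154.988·(1 − x) = 154.3203
(152.931 − 154.988)·x = 154.3203 − 154.988
x = -0.6677 / -2.057 = 0.32460 → 32.460% Tf-153, 67.540% Tf-155.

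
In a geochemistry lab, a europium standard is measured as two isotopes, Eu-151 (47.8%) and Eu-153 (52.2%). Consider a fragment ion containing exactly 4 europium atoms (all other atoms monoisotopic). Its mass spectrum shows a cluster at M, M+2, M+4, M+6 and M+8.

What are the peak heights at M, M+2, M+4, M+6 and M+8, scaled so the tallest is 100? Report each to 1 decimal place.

Expanding (0.478 + 0.522)^4:
P(M) = 0.478^4 = 0.052205
P(M+2) = 4 × 0.478^3 × 0.522^1 = 0.228042
P(M+4) = 6 × 0.478^2 × 0.522^2 = 0.373549
P(M+6) = 4 × 0.478^1 × 0.522^3 = 0.271956
P(M+8) = 0.522^4 = 0.074248
The M+4 peak is largest (0.373549); scaling to 100 gives 14.0 : 61.0 : 100.0 : 72.8 : 19.9.

14.0 : 61.0 : 100.0 : 72.8 : 19.9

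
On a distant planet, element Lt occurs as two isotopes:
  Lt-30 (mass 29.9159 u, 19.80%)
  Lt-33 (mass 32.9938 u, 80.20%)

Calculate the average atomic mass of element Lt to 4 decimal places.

32.3844 u

The abundance-weighted mean is 0.1980 × 29.9159 + 0.8020 × 32.9938
= 5.92335 + 26.46103 = 32.38438 u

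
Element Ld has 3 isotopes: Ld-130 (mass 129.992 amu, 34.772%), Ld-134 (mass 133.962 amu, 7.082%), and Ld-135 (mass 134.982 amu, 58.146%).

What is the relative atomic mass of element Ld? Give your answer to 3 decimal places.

133.175 amu

Weight each isotope mass by its fractional abundance: 0.34772 × 129.992 + 0.07082 × 133.962 + 0.58146 × 134.982
= 45.2008 + 9.4872 + 78.4866 = 133.1746 amu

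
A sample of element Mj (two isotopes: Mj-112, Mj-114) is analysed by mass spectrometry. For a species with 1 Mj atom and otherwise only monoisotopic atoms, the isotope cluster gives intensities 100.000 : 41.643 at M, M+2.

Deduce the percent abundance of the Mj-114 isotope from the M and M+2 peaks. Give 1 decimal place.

29.4%

If p is the fraction of Mj that is Mj-112, then I(M+2)/I(M) = [C(1,1)·p^0·(1−p)] / p^1 = 1·(1−p)/p = 41.643/100.000 = 0.4164
(1−p)/p = 0.4164/1 = 0.4164  ⇒  p = 1/(1 + 0.4164) = 0.7060
Mj-112: 70.6%, Mj-114: 29.4%.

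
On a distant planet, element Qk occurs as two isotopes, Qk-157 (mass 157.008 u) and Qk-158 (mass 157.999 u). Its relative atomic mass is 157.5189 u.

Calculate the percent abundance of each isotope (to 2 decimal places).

Qk-157: 48.45%, Qk-158: 51.55%

Writing the weighted mean with unknown fraction x of Qk-157:
157.008·x + 157.999·(1 − x) = 157.5189
(157.008 − 157.999)·x = 157.5189 − 157.999
x = -0.4801 / -0.991 = 0.48446 → 48.45% Qk-157, 51.55% Qk-158.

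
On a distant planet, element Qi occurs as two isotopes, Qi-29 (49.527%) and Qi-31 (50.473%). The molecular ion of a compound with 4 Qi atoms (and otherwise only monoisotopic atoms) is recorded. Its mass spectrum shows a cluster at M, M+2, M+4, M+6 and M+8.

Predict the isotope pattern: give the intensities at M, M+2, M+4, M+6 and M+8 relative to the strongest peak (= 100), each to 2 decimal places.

The 4 Qi atoms are independent, so intensities follow the terms of (0.49527 + 0.50473)^4.
P(M) = 0.49527^4 = 0.060168
P(M+2) = 4 × 0.49527^3 × 0.50473^1 = 0.245270
P(M+4) = 6 × 0.49527^2 × 0.50473^2 = 0.374933
P(M+6) = 4 × 0.49527^1 × 0.50473^3 = 0.254730
P(M+8) = 0.50473^4 = 0.064899
The M+4 peak is largest (0.374933); scaling to 100 gives 16.05 : 65.42 : 100.00 : 67.94 : 17.31.

16.05 : 65.42 : 100.00 : 67.94 : 17.31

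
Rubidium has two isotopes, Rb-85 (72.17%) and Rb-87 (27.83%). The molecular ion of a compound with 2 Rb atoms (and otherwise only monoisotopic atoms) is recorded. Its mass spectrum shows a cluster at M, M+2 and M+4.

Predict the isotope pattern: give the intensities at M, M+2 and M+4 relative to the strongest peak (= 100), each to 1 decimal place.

The 2 Rb atoms are independent, so intensities follow the terms of (0.7217 + 0.2783)^2.
P(M) = 0.7217^2 = 0.520851
P(M+2) = 2 × 0.7217^1 × 0.2783^1 = 0.401698
P(M+4) = 0.2783^2 = 0.077451
The M peak is largest (0.520851); scaling to 100 gives 100.0 : 77.1 : 14.9.

100.0 : 77.1 : 14.9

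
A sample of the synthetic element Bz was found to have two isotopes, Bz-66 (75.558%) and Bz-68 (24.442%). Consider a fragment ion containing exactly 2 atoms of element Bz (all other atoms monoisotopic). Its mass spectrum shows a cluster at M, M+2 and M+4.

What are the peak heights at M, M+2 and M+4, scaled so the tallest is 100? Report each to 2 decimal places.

100.00 : 64.70 : 10.46

Each Bz atom is independently Bz-66 (p = 0.75558) or Bz-68 (q = 0.24442); the cluster is the binomial expansion (p + q)^2.
P(M) = 0.75558^2 = 0.570901
P(M+2) = 2 × 0.75558^1 × 0.24442^1 = 0.369358
P(M+4) = 0.24442^2 = 0.059741
The M peak is largest (0.570901); scaling to 100 gives 100.00 : 64.70 : 10.46.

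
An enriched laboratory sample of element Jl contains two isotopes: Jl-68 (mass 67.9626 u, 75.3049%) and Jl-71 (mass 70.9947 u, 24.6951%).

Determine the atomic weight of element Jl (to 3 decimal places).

68.711 u

Weight each isotope mass by its fractional abundance: 0.753049 × 67.9626 + 0.246951 × 70.9947
= 51.17917 + 17.53221 = 68.71138 u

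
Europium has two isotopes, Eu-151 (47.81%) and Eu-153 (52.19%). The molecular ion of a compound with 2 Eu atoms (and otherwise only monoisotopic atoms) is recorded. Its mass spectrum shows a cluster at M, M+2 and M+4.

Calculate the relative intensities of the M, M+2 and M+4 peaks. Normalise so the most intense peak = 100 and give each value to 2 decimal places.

45.80 : 100.00 : 54.58

Expanding (0.4781 + 0.5219)^2:
P(M) = 0.4781^2 = 0.228580
P(M+2) = 2 × 0.4781^1 × 0.5219^1 = 0.499041
P(M+4) = 0.5219^2 = 0.272380
The M+2 peak is largest (0.499041); scaling to 100 gives 45.80 : 100.00 : 54.58.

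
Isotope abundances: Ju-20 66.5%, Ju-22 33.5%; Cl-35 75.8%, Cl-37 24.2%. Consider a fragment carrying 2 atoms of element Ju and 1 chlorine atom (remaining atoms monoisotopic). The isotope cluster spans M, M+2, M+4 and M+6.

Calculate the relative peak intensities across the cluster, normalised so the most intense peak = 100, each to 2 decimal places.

Element Ju pattern (n=2): 0.442225 : 0.44555 : 0.112225
Chlorine pattern (n=1): 0.7580 : 0.2420
Convolve the two distributions (both contribute in 2-u steps):
  M: 0.442225×0.7580 = 0.335207
  M+2: 0.442225×0.2420 + 0.44555×0.7580 = 0.444745
  M+4: 0.44555×0.2420 + 0.112225×0.7580 = 0.192890
  M+6: 0.112225×0.2420 = 0.027158
Scale to base peak (0.444745) = 100: 75.37 : 100.00 : 43.37 : 6.11

75.37 : 100.00 : 43.37 : 6.11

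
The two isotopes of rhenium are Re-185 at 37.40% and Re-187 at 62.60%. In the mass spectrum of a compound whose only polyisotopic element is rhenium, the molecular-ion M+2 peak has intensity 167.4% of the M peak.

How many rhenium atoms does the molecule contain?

For n independent Re atoms, I(M+2)/I(M) = n · (abundance Re-187) / (abundance Re-185) = n · 0.6260/0.3740.
n = 1.674 × 0.3740/0.6260 = 1.00 ≈ 1

1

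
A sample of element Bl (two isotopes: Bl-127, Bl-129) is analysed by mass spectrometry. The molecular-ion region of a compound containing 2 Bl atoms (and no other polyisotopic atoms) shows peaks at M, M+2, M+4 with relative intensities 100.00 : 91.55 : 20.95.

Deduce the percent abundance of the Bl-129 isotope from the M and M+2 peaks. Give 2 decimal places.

If p is the fraction of Bl that is Bl-127, then I(M+2)/I(M) = [C(2,1)·p^1·(1−p)] / p^2 = 2·(1−p)/p = 91.55/100.00 = 0.9155
(1−p)/p = 0.9155/2 = 0.4577  ⇒  p = 1/(1 + 0.4577) = 0.6860
Bl-127: 68.60%, Bl-129: 31.40%.

31.40%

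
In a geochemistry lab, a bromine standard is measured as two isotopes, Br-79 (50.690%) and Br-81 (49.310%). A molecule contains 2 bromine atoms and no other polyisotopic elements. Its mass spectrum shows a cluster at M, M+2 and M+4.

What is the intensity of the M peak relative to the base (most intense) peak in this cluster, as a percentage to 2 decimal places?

Binomial terms of (0.50690 + 0.49310)^2: M 0.2569, M+2 0.4999, M+4 0.2431 → M+2 is the base peak.
P(M+2) = C(2,1) × 0.50690^1 × 0.49310^1 = 2 × 0.5069 × 0.4931 = 0.499905 (base)
P(M) = C(2,0) × 0.50690^2 × 0.49310^0 = 1 × 0.25694761 × 1.0000 = 0.256948
Relative intensity = 0.256948 / 0.499905 × 100 = 51.40

51.40%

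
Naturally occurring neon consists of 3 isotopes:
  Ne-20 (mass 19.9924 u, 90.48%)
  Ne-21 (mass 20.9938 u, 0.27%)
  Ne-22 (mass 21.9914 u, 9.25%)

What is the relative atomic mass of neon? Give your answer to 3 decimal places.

20.180 u

Ar = Σ fᵢ·mᵢ = 0.9048 × 19.9924 + 0.0027 × 20.9938 + 0.0925 × 21.9914
= 18.08912 + 0.05668 + 2.03420 = 20.18000 u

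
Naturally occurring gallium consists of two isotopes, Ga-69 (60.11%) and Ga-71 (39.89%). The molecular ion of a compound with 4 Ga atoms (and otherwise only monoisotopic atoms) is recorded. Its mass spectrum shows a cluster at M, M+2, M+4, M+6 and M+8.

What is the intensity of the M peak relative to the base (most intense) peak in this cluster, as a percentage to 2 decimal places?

37.67%

Term probabilities: M 0.1306, M+2 0.3465, M+4 0.3450, M+6 0.1526, M+8 0.0253. Base peak = M+2.
P(M+2) = C(4,1) × 0.6011^3 × 0.3989^1 = 4 × 0.21719018 × 0.3989 = 0.346549 (base)
P(M) = C(4,0) × 0.6011^4 × 0.3989^0 = 1 × 0.13055302 × 1.0000 = 0.130553
Relative intensity = 0.130553 / 0.346549 × 100 = 37.67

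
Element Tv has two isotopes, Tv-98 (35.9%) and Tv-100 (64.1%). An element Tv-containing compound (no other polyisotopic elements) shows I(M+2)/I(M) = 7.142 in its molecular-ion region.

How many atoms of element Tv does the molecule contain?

4

With n Tv atoms, P(M+2)/P(M) = C(n,1)·p^(n−1)q / p^n = n·q/p = n · 0.641/0.359.
n = 7.142 × 0.359/0.641 = 4.00 ≈ 4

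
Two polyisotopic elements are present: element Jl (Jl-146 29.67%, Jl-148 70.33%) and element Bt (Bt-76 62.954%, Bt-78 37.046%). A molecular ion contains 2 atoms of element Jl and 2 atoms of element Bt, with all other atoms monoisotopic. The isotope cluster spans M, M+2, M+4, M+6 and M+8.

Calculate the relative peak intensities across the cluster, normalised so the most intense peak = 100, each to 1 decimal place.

8.7 : 51.3 : 100.0 : 71.5 : 16.9

Element Jl pattern (n=2): 0.08803089 : 0.41733822 : 0.49463089
Element Bt pattern (n=2): 0.39632061 : 0.46643878 : 0.13724061
Convolve the two distributions (both contribute in 2-u steps):
  M: 0.08803089×0.39632061 = 0.034888
  M+2: 0.08803089×0.46643878 + 0.41733822×0.39632061 = 0.206461
  M+4: 0.08803089×0.13724061 + 0.41733822×0.46643878 + 0.49463089×0.39632061 = 0.402777
  M+6: 0.41733822×0.13724061 + 0.49463089×0.46643878 = 0.287991
  M+8: 0.49463089×0.13724061 = 0.067883
Scale to base peak (0.402777) = 100: 8.7 : 51.3 : 100.0 : 71.5 : 16.9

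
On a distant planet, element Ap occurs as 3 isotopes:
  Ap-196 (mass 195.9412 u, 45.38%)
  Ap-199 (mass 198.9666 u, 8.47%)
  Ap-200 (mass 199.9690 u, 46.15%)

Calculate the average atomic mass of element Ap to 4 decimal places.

198.0563 u

Weight each isotope mass by its fractional abundance: 0.4538 × 195.9412 + 0.0847 × 198.9666 + 0.4615 × 199.9690
= 88.91812 + 16.85247 + 92.28569 = 198.05628 u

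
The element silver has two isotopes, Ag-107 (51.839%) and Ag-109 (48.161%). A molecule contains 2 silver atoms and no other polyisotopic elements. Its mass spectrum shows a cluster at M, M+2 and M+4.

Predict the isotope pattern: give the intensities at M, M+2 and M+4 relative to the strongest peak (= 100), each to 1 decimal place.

53.8 : 100.0 : 46.5

The 2 Ag atoms are independent, so intensities follow the terms of (0.51839 + 0.48161)^2.
P(M) = 0.51839^2 = 0.268728
P(M+2) = 2 × 0.51839^1 × 0.48161^1 = 0.499324
P(M+4) = 0.48161^2 = 0.231948
The M+2 peak is largest (0.499324); scaling to 100 gives 53.8 : 100.0 : 46.5.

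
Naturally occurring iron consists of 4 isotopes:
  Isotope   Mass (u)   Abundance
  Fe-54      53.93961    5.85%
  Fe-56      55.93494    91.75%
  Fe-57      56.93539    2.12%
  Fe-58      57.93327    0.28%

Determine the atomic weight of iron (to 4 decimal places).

Ar = Σ fᵢ·mᵢ = 0.0585 × 53.93961 + 0.9175 × 55.93494 + 0.0212 × 56.93539 + 0.0028 × 57.93327
= 3.155467 + 51.320307 + 1.207030 + 0.162213 = 55.845017 u

55.8450 u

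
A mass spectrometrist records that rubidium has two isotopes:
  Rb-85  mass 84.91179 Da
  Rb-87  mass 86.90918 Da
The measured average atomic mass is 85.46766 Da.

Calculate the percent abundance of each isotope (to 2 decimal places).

With x = fraction of Rb-85 (so Rb-87 is 1 − x):
84.91179·x + 86.90918·(1 − x) = 85.46766
(84.91179 − 86.90918)·x = 85.46766 − 86.90918
x = -1.44152 / -1.99739 = 0.72170 → 72.17% Rb-85, 27.83% Rb-87.

Rb-85: 72.17%, Rb-87: 27.83%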